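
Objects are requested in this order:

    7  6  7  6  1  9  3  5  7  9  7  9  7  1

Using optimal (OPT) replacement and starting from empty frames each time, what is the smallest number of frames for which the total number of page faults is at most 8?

f=1: 14 faults
f=2: 8 faults
f=3: 7 faults
f=4: 6 faults
f=5: 6 faults
f=6: 6 faults
Smallest f with faults ≤ 8 is 2.

2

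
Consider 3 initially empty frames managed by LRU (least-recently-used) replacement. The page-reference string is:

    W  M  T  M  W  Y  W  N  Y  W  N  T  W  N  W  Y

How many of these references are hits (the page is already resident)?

W: fault, frames {W}
M: fault, frames {W,M}
T: fault, frames {W,M,T}
M: hit
W: hit
Y: fault, evict T, frames {M,W,Y}
W: hit
N: fault, evict M, frames {Y,W,N}
Y: hit
W: hit
N: hit
T: fault, evict Y, frames {W,N,T}
W: hit
N: hit
W: hit
Y: fault, evict T, frames {N,W,Y}
Hits: 9.

9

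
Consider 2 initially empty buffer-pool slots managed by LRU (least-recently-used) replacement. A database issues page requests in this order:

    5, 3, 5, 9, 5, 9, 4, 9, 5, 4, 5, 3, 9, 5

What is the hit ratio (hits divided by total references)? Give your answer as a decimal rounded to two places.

0.36

5: fault, frames [5]
3: fault, frames [5, 3]
5: hit
9: fault, evict 3, frames [5, 9]
5: hit
9: hit
4: fault, evict 5, frames [9, 4]
9: hit
5: fault, evict 4, frames [9, 5]
4: fault, evict 9, frames [5, 4]
5: hit
3: fault, evict 4, frames [5, 3]
9: fault, evict 5, frames [3, 9]
5: fault, evict 3, frames [9, 5]
Hits: 5 of 14 references → 5/14 = 0.3571.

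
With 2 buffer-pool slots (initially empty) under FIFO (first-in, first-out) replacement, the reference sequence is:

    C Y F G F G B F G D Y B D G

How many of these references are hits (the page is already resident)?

C -> fault, frames [C]
Y -> fault, frames [C, Y]
F -> fault, evict C, frames [Y, F]
G -> fault, evict Y, frames [F, G]
F -> hit
G -> hit
B -> fault, evict F, frames [G, B]
F -> fault, evict G, frames [B, F]
G -> fault, evict B, frames [F, G]
D -> fault, evict F, frames [G, D]
Y -> fault, evict G, frames [D, Y]
B -> fault, evict D, frames [Y, B]
D -> fault, evict Y, frames [B, D]
G -> fault, evict B, frames [D, G]
Hits: 2.

2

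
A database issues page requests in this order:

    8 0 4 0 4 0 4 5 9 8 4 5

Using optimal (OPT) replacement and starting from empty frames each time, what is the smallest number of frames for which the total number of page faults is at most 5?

f=1: 12 faults
f=2: 7 faults
f=3: 6 faults
f=4: 5 faults
f=5: 5 faults
Smallest f with faults ≤ 5 is 4.

4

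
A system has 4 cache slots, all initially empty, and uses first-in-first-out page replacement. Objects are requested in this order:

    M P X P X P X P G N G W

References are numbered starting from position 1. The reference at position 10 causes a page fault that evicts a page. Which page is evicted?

M

pos 1: M: miss, frames [M]
pos 2: P: miss, frames [M, P]
pos 3: X: miss, frames [M, P, X]
pos 4: P: hit
pos 5: X: hit
pos 6: P: hit
pos 7: X: hit
pos 8: P: hit
pos 9: G: miss, frames [M, P, X, G]
pos 10: N: miss, evict M, frames [P, X, G, N]
At position 10, page M is evicted.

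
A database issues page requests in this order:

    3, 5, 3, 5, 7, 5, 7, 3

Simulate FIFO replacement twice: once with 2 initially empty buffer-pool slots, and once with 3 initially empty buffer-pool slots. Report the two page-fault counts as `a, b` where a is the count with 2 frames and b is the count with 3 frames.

2 frames: F F . . F . . F → 4 faults.
3 frames: F F . . F . . . → 3 faults.
3 < 4: adding a frame reduced faults, as is typical.

4, 3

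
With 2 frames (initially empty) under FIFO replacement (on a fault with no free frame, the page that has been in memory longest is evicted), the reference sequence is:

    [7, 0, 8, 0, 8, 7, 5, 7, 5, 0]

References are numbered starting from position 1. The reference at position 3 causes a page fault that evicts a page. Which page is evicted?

7

pos 1: 7: fault, frames (7)
pos 2: 0: fault, frames (7 0)
pos 3: 8: fault, evict 7, frames (0 8)
At position 3, page 7 is evicted.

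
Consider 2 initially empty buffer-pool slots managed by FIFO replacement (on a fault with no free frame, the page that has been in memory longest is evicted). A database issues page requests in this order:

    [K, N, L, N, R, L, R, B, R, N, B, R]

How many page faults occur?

K -> miss, frames [K]
N -> miss, frames [K, N]
L -> miss, evict K, frames [N, L]
N -> hit
R -> miss, evict N, frames [L, R]
L -> hit
R -> hit
B -> miss, evict L, frames [R, B]
R -> hit
N -> miss, evict R, frames [B, N]
B -> hit
R -> miss, evict B, frames [N, R]
Page faults: 7.

7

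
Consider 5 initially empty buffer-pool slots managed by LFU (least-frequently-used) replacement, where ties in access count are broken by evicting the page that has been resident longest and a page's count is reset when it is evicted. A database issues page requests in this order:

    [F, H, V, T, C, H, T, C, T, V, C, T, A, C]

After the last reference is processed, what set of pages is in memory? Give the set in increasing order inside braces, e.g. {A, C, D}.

F → miss, frames [F]
H → miss, frames [F, H]
V → miss, frames [F, H, V]
T → miss, frames [F, H, V, T]
C → miss, frames [F, H, V, T, C]
H → hit
T → hit
C → hit
T → hit
V → hit
C → hit
T → hit
A → miss, evict F, frames [H, V, T, C, A]
C → hit

{A, C, H, T, V}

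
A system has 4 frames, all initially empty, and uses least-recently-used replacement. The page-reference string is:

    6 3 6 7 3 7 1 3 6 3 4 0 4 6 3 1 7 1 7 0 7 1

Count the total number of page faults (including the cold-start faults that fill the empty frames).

6 → miss, frames [6]
3 → miss, frames [6, 3]
6 → hit
7 → miss, frames [3, 6, 7]
3 → hit
7 → hit
1 → miss, frames [6, 3, 7, 1]
3 → hit
6 → hit
3 → hit
4 → miss, evict 7, frames [1, 6, 3, 4]
0 → miss, evict 1, frames [6, 3, 4, 0]
4 → hit
6 → hit
3 → hit
1 → miss, evict 0, frames [4, 6, 3, 1]
7 → miss, evict 4, frames [6, 3, 1, 7]
1 → hit
7 → hit
0 → miss, evict 6, frames [3, 1, 7, 0]
7 → hit
1 → hit
Page faults: 9.

9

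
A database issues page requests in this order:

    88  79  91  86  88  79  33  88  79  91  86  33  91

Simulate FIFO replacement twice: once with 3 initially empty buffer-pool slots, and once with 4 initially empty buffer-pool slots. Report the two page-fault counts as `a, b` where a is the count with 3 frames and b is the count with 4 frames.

9, 10

3 frames: F F F F F F F . . F F . . → 9 faults.
4 frames: F F F F . . F F F F F F . → 10 faults.
10 > 9: adding a frame increased faults — Belady's anomaly.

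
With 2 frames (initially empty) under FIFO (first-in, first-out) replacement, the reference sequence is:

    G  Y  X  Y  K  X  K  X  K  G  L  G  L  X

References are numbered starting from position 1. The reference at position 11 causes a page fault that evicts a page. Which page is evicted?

pos 1: G -> miss, frames [G]
pos 2: Y -> miss, frames [G, Y]
pos 3: X -> miss, evict G, frames [Y, X]
pos 4: Y -> hit
pos 5: K -> miss, evict Y, frames [X, K]
pos 6: X -> hit
pos 7: K -> hit
pos 8: X -> hit
pos 9: K -> hit
pos 10: G -> miss, evict X, frames [K, G]
pos 11: L -> miss, evict K, frames [G, L]
At position 11, page K is evicted.

K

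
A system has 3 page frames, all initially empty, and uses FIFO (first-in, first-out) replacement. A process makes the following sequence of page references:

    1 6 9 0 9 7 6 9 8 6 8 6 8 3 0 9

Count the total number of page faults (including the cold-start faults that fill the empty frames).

1: miss, frames [1]
6: miss, frames [1, 6]
9: miss, frames [1, 6, 9]
0: miss, evict 1, frames [6, 9, 0]
9: hit
7: miss, evict 6, frames [9, 0, 7]
6: miss, evict 9, frames [0, 7, 6]
9: miss, evict 0, frames [7, 6, 9]
8: miss, evict 7, frames [6, 9, 8]
6: hit
8: hit
6: hit
8: hit
3: miss, evict 6, frames [9, 8, 3]
0: miss, evict 9, frames [8, 3, 0]
9: miss, evict 8, frames [3, 0, 9]
Page faults: 11.

11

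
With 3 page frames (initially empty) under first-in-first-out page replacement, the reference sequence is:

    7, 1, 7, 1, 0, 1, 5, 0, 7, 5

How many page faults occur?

5

7 -> fault, frames [7]
1 -> fault, frames [7, 1]
7 -> hit
1 -> hit
0 -> fault, frames [7, 1, 0]
1 -> hit
5 -> fault, evict 7, frames [1, 0, 5]
0 -> hit
7 -> fault, evict 1, frames [0, 5, 7]
5 -> hit
Page faults: 5.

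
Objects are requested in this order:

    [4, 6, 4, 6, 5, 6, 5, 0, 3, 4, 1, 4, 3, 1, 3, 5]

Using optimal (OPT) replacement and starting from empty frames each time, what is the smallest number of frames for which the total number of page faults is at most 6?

f=1: 16 faults
f=2: 9 faults
f=3: 7 faults
f=4: 6 faults
f=5: 6 faults
f=6: 6 faults
Smallest f with faults ≤ 6 is 4.

4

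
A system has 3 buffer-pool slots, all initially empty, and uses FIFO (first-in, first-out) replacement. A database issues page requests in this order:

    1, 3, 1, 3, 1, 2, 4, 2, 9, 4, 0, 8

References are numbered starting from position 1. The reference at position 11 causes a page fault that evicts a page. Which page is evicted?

pos 1: 1 → fault, frames [1]
pos 2: 3 → fault, frames [1, 3]
pos 3: 1 → hit
pos 4: 3 → hit
pos 5: 1 → hit
pos 6: 2 → fault, frames [1, 3, 2]
pos 7: 4 → fault, evict 1, frames [3, 2, 4]
pos 8: 2 → hit
pos 9: 9 → fault, evict 3, frames [2, 4, 9]
pos 10: 4 → hit
pos 11: 0 → fault, evict 2, frames [4, 9, 0]
At position 11, page 2 is evicted.

2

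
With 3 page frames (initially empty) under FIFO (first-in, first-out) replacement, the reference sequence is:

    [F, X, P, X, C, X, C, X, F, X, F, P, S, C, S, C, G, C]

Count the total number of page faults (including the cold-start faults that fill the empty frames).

F: miss, frames (F)
X: miss, frames (F X)
P: miss, frames (F X P)
X: hit
C: miss, evict F, frames (X P C)
X: hit
C: hit
X: hit
F: miss, evict X, frames (P C F)
X: miss, evict P, frames (C F X)
F: hit
P: miss, evict C, frames (F X P)
S: miss, evict F, frames (X P S)
C: miss, evict X, frames (P S C)
S: hit
C: hit
G: miss, evict P, frames (S C G)
C: hit
Page faults: 10.

10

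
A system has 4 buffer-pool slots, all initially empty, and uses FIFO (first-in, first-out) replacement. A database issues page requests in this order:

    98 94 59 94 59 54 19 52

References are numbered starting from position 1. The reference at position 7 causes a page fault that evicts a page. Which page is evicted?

98

pos 1: 98: fault, frames {98}
pos 2: 94: fault, frames {98,94}
pos 3: 59: fault, frames {98,94,59}
pos 4: 94: hit
pos 5: 59: hit
pos 6: 54: fault, frames {98,94,59,54}
pos 7: 19: fault, evict 98, frames {94,59,54,19}
At position 7, page 98 is evicted.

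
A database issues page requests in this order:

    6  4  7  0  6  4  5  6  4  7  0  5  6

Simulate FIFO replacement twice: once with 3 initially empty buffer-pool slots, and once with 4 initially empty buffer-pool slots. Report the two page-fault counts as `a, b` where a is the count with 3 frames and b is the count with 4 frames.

10, 11

3 frames: F F F F F F F . . F F . F → 10 faults.
4 frames: F F F F . . F F F F F F F → 11 faults.
11 > 10: adding a frame increased faults — Belady's anomaly.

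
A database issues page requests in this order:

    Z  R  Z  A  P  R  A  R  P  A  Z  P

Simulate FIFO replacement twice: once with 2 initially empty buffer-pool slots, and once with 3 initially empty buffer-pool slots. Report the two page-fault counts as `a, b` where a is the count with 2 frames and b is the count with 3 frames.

8, 5

2 frames: F F . F F F F . F . F . → 8 faults.
3 frames: F F . F F . . . . . F . → 5 faults.
5 < 8: adding a frame reduced faults, as is typical.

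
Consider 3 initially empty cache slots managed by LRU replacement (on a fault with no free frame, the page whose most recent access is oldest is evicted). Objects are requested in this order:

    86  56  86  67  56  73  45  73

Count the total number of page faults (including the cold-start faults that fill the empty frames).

5

86: miss, frames {86}
56: miss, frames {86,56}
86: hit
67: miss, frames {56,86,67}
56: hit
73: miss, evict 86, frames {67,56,73}
45: miss, evict 67, frames {56,73,45}
73: hit
Page faults: 5.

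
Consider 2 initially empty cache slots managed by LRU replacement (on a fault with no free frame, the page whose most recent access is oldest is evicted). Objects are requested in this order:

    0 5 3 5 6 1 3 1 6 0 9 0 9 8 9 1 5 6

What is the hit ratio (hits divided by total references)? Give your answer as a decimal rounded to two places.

0.28

0: fault, frames {0}
5: fault, frames {0,5}
3: fault, evict 0, frames {5,3}
5: hit
6: fault, evict 3, frames {5,6}
1: fault, evict 5, frames {6,1}
3: fault, evict 6, frames {1,3}
1: hit
6: fault, evict 3, frames {1,6}
0: fault, evict 1, frames {6,0}
9: fault, evict 6, frames {0,9}
0: hit
9: hit
8: fault, evict 0, frames {9,8}
9: hit
1: fault, evict 8, frames {9,1}
5: fault, evict 9, frames {1,5}
6: fault, evict 1, frames {5,6}
Hits: 5 of 18 references → 5/18 = 0.2778.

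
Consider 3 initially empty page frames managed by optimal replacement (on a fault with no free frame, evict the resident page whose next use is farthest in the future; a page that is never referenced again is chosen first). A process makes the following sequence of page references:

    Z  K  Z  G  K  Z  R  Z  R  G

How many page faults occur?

Z → fault, frames [Z]
K → fault, frames [Z, K]
Z → hit
G → fault, frames [Z, K, G]
K → hit
Z → hit
R → fault, evict K, frames [Z, G, R]
Z → hit
R → hit
G → hit
Page faults: 4.

4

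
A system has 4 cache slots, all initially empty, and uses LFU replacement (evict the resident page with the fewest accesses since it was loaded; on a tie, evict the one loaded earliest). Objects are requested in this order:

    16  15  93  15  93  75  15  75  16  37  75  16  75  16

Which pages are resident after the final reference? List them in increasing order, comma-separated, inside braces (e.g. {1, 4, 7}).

16: fault, frames (16)
15: fault, frames (16 15)
93: fault, frames (16 15 93)
15: hit
93: hit
75: fault, frames (16 15 93 75)
15: hit
75: hit
16: hit
37: fault, evict 16, frames (15 93 75 37)
75: hit
16: fault, evict 37, frames (15 93 75 16)
75: hit
16: hit

{15, 16, 75, 93}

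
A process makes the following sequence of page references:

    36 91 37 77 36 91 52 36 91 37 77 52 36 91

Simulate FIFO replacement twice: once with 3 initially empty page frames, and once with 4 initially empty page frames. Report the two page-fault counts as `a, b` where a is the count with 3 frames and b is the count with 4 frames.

11, 12

3 frames: F F F F F F F . . F F . F F → 11 faults.
4 frames: F F F F . . F F F F F F F F → 12 faults.
12 > 11: adding a frame increased faults — Belady's anomaly.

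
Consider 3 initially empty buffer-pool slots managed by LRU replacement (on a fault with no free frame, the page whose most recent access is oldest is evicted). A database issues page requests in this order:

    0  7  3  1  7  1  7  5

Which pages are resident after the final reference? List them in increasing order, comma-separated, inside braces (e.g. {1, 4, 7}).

{1, 5, 7}

0 -> miss, frames {0}
7 -> miss, frames {0,7}
3 -> miss, frames {0,7,3}
1 -> miss, evict 0, frames {7,3,1}
7 -> hit
1 -> hit
7 -> hit
5 -> miss, evict 3, frames {1,7,5}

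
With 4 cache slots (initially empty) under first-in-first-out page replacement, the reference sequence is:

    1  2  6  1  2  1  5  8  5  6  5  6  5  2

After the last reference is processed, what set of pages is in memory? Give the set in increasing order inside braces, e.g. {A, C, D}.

1 -> miss, frames {1}
2 -> miss, frames {1,2}
6 -> miss, frames {1,2,6}
1 -> hit
2 -> hit
1 -> hit
5 -> miss, frames {1,2,6,5}
8 -> miss, evict 1, frames {2,6,5,8}
5 -> hit
6 -> hit
5 -> hit
6 -> hit
5 -> hit
2 -> hit

{2, 5, 6, 8}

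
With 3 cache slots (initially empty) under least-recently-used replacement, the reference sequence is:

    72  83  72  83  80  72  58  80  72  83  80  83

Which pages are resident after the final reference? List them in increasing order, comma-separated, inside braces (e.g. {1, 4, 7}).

{72, 80, 83}

72 → miss, frames (72)
83 → miss, frames (72 83)
72 → hit
83 → hit
80 → miss, frames (72 83 80)
72 → hit
58 → miss, evict 83, frames (80 72 58)
80 → hit
72 → hit
83 → miss, evict 58, frames (80 72 83)
80 → hit
83 → hit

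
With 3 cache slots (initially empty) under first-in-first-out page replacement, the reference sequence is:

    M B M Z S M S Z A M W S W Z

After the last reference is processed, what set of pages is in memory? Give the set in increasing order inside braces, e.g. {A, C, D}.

{S, W, Z}

M -> miss, frames {M}
B -> miss, frames {M,B}
M -> hit
Z -> miss, frames {M,B,Z}
S -> miss, evict M, frames {B,Z,S}
M -> miss, evict B, frames {Z,S,M}
S -> hit
Z -> hit
A -> miss, evict Z, frames {S,M,A}
M -> hit
W -> miss, evict S, frames {M,A,W}
S -> miss, evict M, frames {A,W,S}
W -> hit
Z -> miss, evict A, frames {W,S,Z}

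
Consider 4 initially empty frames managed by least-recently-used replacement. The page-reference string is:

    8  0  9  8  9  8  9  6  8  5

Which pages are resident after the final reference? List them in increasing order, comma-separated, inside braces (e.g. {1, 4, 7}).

{5, 6, 8, 9}

8 -> fault, frames {8}
0 -> fault, frames {8,0}
9 -> fault, frames {8,0,9}
8 -> hit
9 -> hit
8 -> hit
9 -> hit
6 -> fault, frames {0,8,9,6}
8 -> hit
5 -> fault, evict 0, frames {9,6,8,5}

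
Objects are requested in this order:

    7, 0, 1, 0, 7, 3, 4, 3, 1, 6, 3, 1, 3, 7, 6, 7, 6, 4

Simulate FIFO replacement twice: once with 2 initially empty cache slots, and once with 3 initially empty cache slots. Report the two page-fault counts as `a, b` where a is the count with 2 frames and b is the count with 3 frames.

2 frames: F F F . F F F . F F F F . F F . . F → 13 faults.
3 frames: F F F . . F F . . F . F F F F . . F → 11 faults.
11 < 13: adding a frame reduced faults, as is typical.

13, 11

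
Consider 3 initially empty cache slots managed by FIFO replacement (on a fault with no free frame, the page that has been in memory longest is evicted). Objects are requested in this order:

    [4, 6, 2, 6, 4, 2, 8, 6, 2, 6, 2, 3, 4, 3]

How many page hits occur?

4: fault, frames [4]
6: fault, frames [4, 6]
2: fault, frames [4, 6, 2]
6: hit
4: hit
2: hit
8: fault, evict 4, frames [6, 2, 8]
6: hit
2: hit
6: hit
2: hit
3: fault, evict 6, frames [2, 8, 3]
4: fault, evict 2, frames [8, 3, 4]
3: hit
Hits: 8.

8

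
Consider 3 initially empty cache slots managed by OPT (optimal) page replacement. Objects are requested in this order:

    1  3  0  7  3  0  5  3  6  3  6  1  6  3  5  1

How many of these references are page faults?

1: miss, frames (1)
3: miss, frames (1 3)
0: miss, frames (1 3 0)
7: miss, evict 1, frames (3 0 7)
3: hit
0: hit
5: miss, evict 7, frames (3 0 5)
3: hit
6: miss, evict 0, frames (3 5 6)
3: hit
6: hit
1: miss, evict 5, frames (3 6 1)
6: hit
3: hit
5: miss, evict 6, frames (3 1 5)
1: hit
Page faults: 8.

8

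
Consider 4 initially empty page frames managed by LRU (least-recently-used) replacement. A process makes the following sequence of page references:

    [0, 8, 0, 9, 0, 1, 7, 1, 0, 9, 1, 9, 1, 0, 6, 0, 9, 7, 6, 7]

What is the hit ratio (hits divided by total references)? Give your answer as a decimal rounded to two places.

0 -> miss, frames (0)
8 -> miss, frames (0 8)
0 -> hit
9 -> miss, frames (8 0 9)
0 -> hit
1 -> miss, frames (8 9 0 1)
7 -> miss, evict 8, frames (9 0 1 7)
1 -> hit
0 -> hit
9 -> hit
1 -> hit
9 -> hit
1 -> hit
0 -> hit
6 -> miss, evict 7, frames (9 1 0 6)
0 -> hit
9 -> hit
7 -> miss, evict 1, frames (6 0 9 7)
6 -> hit
7 -> hit
Hits: 13 of 20 references → 13/20 = 0.6500.

0.65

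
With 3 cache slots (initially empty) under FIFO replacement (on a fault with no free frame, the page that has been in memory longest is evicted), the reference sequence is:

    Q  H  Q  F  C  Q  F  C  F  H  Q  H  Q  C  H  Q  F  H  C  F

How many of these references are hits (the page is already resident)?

12

Q -> fault, frames [Q]
H -> fault, frames [Q, H]
Q -> hit
F -> fault, frames [Q, H, F]
C -> fault, evict Q, frames [H, F, C]
Q -> fault, evict H, frames [F, C, Q]
F -> hit
C -> hit
F -> hit
H -> fault, evict F, frames [C, Q, H]
Q -> hit
H -> hit
Q -> hit
C -> hit
H -> hit
Q -> hit
F -> fault, evict C, frames [Q, H, F]
H -> hit
C -> fault, evict Q, frames [H, F, C]
F -> hit
Hits: 12.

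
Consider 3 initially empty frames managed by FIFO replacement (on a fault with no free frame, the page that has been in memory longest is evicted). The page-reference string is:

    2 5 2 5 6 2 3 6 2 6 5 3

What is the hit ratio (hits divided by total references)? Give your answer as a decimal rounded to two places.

0.50

2: miss, frames {2}
5: miss, frames {2,5}
2: hit
5: hit
6: miss, frames {2,5,6}
2: hit
3: miss, evict 2, frames {5,6,3}
6: hit
2: miss, evict 5, frames {6,3,2}
6: hit
5: miss, evict 6, frames {3,2,5}
3: hit
Hits: 6 of 12 references → 6/12 = 0.5000.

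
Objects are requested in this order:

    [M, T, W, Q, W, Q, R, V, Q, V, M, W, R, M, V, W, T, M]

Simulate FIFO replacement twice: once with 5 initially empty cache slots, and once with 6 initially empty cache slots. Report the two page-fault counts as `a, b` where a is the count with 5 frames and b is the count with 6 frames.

5 frames: F F F F . . F F . . F . . . . . F . → 8 faults.
6 frames: F F F F . . F F . . . . . . . . . . → 6 faults.
6 < 8: adding a frame reduced faults, as is typical.

8, 6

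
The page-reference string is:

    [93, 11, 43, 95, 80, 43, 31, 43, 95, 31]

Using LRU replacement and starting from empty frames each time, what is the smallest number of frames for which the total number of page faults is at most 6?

f=1: 10 faults
f=2: 9 faults
f=3: 7 faults
f=4: 6 faults
f=5: 6 faults
f=6: 6 faults
Smallest f with faults ≤ 6 is 4.

4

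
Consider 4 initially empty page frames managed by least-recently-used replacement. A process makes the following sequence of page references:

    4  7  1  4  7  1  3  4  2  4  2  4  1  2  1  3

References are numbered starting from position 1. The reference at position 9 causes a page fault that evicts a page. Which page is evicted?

pos 1: 4: fault, frames [4]
pos 2: 7: fault, frames [4, 7]
pos 3: 1: fault, frames [4, 7, 1]
pos 4: 4: hit
pos 5: 7: hit
pos 6: 1: hit
pos 7: 3: fault, frames [4, 7, 1, 3]
pos 8: 4: hit
pos 9: 2: fault, evict 7, frames [1, 3, 4, 2]
At position 9, page 7 is evicted.

7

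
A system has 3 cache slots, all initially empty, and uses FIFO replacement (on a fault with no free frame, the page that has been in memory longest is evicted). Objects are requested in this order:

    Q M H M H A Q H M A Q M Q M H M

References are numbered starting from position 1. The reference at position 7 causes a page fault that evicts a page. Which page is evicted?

pos 1: Q: fault, frames {Q}
pos 2: M: fault, frames {Q,M}
pos 3: H: fault, frames {Q,M,H}
pos 4: M: hit
pos 5: H: hit
pos 6: A: fault, evict Q, frames {M,H,A}
pos 7: Q: fault, evict M, frames {H,A,Q}
At position 7, page M is evicted.

M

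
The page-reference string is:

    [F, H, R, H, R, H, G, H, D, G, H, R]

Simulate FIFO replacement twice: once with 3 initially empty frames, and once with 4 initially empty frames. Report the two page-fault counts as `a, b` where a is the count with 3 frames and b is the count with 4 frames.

3 frames: F F F . . . F . F . F F → 7 faults.
4 frames: F F F . . . F . F . . . → 5 faults.
5 < 7: adding a frame reduced faults, as is typical.

7, 5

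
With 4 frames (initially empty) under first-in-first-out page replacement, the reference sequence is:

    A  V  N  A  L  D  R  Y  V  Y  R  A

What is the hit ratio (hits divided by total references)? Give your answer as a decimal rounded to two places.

A → miss, frames {A}
V → miss, frames {A,V}
N → miss, frames {A,V,N}
A → hit
L → miss, frames {A,V,N,L}
D → miss, evict A, frames {V,N,L,D}
R → miss, evict V, frames {N,L,D,R}
Y → miss, evict N, frames {L,D,R,Y}
V → miss, evict L, frames {D,R,Y,V}
Y → hit
R → hit
A → miss, evict D, frames {R,Y,V,A}
Hits: 3 of 12 references → 3/12 = 0.2500.

0.25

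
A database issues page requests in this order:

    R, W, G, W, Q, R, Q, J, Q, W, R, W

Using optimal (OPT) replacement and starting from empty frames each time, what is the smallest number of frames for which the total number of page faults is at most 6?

3

f=1: 12 faults
f=2: 8 faults
f=3: 6 faults
f=4: 5 faults
f=5: 5 faults
Smallest f with faults ≤ 6 is 3.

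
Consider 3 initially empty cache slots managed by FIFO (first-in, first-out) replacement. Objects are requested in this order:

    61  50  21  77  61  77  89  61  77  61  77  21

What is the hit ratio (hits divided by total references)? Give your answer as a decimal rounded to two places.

61 → fault, frames {61}
50 → fault, frames {61,50}
21 → fault, frames {61,50,21}
77 → fault, evict 61, frames {50,21,77}
61 → fault, evict 50, frames {21,77,61}
77 → hit
89 → fault, evict 21, frames {77,61,89}
61 → hit
77 → hit
61 → hit
77 → hit
21 → fault, evict 77, frames {61,89,21}
Hits: 5 of 12 references → 5/12 = 0.4167.

0.42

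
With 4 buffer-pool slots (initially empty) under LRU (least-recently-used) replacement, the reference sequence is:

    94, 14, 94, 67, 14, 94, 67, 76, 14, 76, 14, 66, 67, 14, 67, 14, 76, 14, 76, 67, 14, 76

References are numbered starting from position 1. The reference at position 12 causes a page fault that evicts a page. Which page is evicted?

94

pos 1: 94 -> fault, frames (94)
pos 2: 14 -> fault, frames (94 14)
pos 3: 94 -> hit
pos 4: 67 -> fault, frames (14 94 67)
pos 5: 14 -> hit
pos 6: 94 -> hit
pos 7: 67 -> hit
pos 8: 76 -> fault, frames (14 94 67 76)
pos 9: 14 -> hit
pos 10: 76 -> hit
pos 11: 14 -> hit
pos 12: 66 -> fault, evict 94, frames (67 76 14 66)
At position 12, page 94 is evicted.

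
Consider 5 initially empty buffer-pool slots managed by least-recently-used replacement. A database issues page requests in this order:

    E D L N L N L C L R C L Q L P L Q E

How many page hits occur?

9

E: miss, frames [E]
D: miss, frames [E, D]
L: miss, frames [E, D, L]
N: miss, frames [E, D, L, N]
L: hit
N: hit
L: hit
C: miss, frames [E, D, N, L, C]
L: hit
R: miss, evict E, frames [D, N, C, L, R]
C: hit
L: hit
Q: miss, evict D, frames [N, R, C, L, Q]
L: hit
P: miss, evict N, frames [R, C, Q, L, P]
L: hit
Q: hit
E: miss, evict R, frames [C, P, L, Q, E]
Hits: 9.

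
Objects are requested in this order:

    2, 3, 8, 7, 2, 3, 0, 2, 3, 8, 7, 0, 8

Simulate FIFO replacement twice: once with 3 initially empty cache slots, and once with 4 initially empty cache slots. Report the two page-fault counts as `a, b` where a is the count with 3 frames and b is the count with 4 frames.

9, 10

3 frames: F F F F F F F . . F F . . → 9 faults.
4 frames: F F F F . . F F F F F F . → 10 faults.
10 > 9: adding a frame increased faults — Belady's anomaly.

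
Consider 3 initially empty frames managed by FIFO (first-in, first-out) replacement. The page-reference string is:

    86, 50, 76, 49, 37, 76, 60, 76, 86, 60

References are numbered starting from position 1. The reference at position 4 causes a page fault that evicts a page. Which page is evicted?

pos 1: 86 -> fault, frames [86]
pos 2: 50 -> fault, frames [86, 50]
pos 3: 76 -> fault, frames [86, 50, 76]
pos 4: 49 -> fault, evict 86, frames [50, 76, 49]
At position 4, page 86 is evicted.

86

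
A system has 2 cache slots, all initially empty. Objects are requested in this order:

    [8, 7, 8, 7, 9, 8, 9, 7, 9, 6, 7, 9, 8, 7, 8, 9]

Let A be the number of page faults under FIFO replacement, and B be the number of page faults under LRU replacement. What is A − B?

1

Under FIFO: F F . . F F . F F F F F F F . F → 12 faults.
Under LRU: F F . . F F . F . F F F F F . F → 11 faults.
A − B = 12 − 11 = 1.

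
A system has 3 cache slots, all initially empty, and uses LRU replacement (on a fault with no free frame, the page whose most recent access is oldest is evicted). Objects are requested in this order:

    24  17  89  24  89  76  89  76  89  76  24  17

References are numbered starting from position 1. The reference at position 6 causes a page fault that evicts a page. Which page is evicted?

pos 1: 24 → miss, frames (24)
pos 2: 17 → miss, frames (24 17)
pos 3: 89 → miss, frames (24 17 89)
pos 4: 24 → hit
pos 5: 89 → hit
pos 6: 76 → miss, evict 17, frames (24 89 76)
At position 6, page 17 is evicted.

17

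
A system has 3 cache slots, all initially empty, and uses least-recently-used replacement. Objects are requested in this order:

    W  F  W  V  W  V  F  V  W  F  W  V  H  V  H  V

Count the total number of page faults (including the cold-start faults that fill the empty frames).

4

W → fault, frames (W)
F → fault, frames (W F)
W → hit
V → fault, frames (F W V)
W → hit
V → hit
F → hit
V → hit
W → hit
F → hit
W → hit
V → hit
H → fault, evict F, frames (W V H)
V → hit
H → hit
V → hit
Page faults: 4.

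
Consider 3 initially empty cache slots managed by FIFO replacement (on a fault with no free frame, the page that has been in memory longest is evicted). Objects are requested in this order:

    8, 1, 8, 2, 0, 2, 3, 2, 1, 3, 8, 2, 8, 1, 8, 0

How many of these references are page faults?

8 -> miss, frames (8)
1 -> miss, frames (8 1)
8 -> hit
2 -> miss, frames (8 1 2)
0 -> miss, evict 8, frames (1 2 0)
2 -> hit
3 -> miss, evict 1, frames (2 0 3)
2 -> hit
1 -> miss, evict 2, frames (0 3 1)
3 -> hit
8 -> miss, evict 0, frames (3 1 8)
2 -> miss, evict 3, frames (1 8 2)
8 -> hit
1 -> hit
8 -> hit
0 -> miss, evict 1, frames (8 2 0)
Page faults: 9.

9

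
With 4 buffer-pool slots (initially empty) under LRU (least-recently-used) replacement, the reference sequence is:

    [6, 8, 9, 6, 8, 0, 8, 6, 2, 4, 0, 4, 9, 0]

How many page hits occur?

6

6 -> fault, frames (6)
8 -> fault, frames (6 8)
9 -> fault, frames (6 8 9)
6 -> hit
8 -> hit
0 -> fault, frames (9 6 8 0)
8 -> hit
6 -> hit
2 -> fault, evict 9, frames (0 8 6 2)
4 -> fault, evict 0, frames (8 6 2 4)
0 -> fault, evict 8, frames (6 2 4 0)
4 -> hit
9 -> fault, evict 6, frames (2 0 4 9)
0 -> hit
Hits: 6.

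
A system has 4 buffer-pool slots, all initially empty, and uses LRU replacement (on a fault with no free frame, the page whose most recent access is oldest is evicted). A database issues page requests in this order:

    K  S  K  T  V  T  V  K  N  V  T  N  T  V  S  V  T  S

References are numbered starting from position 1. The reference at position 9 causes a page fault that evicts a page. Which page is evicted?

pos 1: K → miss, frames [K]
pos 2: S → miss, frames [K, S]
pos 3: K → hit
pos 4: T → miss, frames [S, K, T]
pos 5: V → miss, frames [S, K, T, V]
pos 6: T → hit
pos 7: V → hit
pos 8: K → hit
pos 9: N → miss, evict S, frames [T, V, K, N]
At position 9, page S is evicted.

S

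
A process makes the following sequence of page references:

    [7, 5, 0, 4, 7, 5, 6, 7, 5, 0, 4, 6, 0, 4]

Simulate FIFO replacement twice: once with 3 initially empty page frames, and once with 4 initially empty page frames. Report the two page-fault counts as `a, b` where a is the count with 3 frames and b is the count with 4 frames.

3 frames: F F F F F F F . . F F . . . → 9 faults.
4 frames: F F F F . . F F F F F F . . → 10 faults.
10 > 9: adding a frame increased faults — Belady's anomaly.

9, 10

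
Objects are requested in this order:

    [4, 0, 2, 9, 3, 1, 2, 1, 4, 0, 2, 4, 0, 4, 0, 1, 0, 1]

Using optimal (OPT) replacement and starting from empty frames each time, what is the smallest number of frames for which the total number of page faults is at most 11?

f=1: 18 faults
f=2: 10 faults
f=3: 8 faults
f=4: 6 faults
f=5: 6 faults
f=6: 6 faults
Smallest f with faults ≤ 11 is 2.

2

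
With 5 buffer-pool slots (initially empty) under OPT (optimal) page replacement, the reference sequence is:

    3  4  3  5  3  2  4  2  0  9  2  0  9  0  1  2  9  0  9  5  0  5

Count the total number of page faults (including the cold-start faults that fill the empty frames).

3: miss, frames (3)
4: miss, frames (3 4)
3: hit
5: miss, frames (3 4 5)
3: hit
2: miss, frames (3 4 5 2)
4: hit
2: hit
0: miss, frames (3 4 5 2 0)
9: miss, evict 4, frames (3 5 2 0 9)
2: hit
0: hit
9: hit
0: hit
1: miss, evict 3, frames (5 2 0 9 1)
2: hit
9: hit
0: hit
9: hit
5: hit
0: hit
5: hit
Page faults: 7.

7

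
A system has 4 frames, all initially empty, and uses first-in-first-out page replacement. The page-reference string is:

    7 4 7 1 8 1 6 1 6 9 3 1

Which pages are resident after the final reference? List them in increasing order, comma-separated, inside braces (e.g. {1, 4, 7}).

{1, 3, 6, 9}

7: miss, frames [7]
4: miss, frames [7, 4]
7: hit
1: miss, frames [7, 4, 1]
8: miss, frames [7, 4, 1, 8]
1: hit
6: miss, evict 7, frames [4, 1, 8, 6]
1: hit
6: hit
9: miss, evict 4, frames [1, 8, 6, 9]
3: miss, evict 1, frames [8, 6, 9, 3]
1: miss, evict 8, frames [6, 9, 3, 1]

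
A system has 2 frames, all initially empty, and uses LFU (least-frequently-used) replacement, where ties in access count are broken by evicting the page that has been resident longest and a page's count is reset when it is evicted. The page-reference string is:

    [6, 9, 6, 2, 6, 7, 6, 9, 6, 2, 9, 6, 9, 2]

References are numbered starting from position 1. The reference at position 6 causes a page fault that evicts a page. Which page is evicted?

pos 1: 6: miss, frames [6]
pos 2: 9: miss, frames [6, 9]
pos 3: 6: hit
pos 4: 2: miss, evict 9, frames [6, 2]
pos 5: 6: hit
pos 6: 7: miss, evict 2, frames [6, 7]
At position 6, page 2 is evicted.

2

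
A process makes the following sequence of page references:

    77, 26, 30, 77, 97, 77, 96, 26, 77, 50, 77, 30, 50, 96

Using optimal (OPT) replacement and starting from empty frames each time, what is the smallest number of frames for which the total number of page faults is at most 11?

f=1: 14 faults
f=2: 9 faults
f=3: 7 faults
f=4: 6 faults
f=5: 6 faults
f=6: 6 faults
Smallest f with faults ≤ 11 is 2.

2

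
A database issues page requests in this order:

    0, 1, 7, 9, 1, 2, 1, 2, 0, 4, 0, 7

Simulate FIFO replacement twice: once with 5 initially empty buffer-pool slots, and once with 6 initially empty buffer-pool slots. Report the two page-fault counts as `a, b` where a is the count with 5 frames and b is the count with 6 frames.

5 frames: F F F F . F . . . F F . → 7 faults.
6 frames: F F F F . F . . . F . . → 6 faults.
6 < 7: adding a frame reduced faults, as is typical.

7, 6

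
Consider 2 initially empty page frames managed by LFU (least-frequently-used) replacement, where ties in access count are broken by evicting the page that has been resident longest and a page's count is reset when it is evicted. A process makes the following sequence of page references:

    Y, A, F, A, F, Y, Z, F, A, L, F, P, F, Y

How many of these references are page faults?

Y → miss, frames [Y]
A → miss, frames [Y, A]
F → miss, evict Y, frames [A, F]
A → hit
F → hit
Y → miss, evict A, frames [F, Y]
Z → miss, evict Y, frames [F, Z]
F → hit
A → miss, evict Z, frames [F, A]
L → miss, evict A, frames [F, L]
F → hit
P → miss, evict L, frames [F, P]
F → hit
Y → miss, evict P, frames [F, Y]
Page faults: 9.

9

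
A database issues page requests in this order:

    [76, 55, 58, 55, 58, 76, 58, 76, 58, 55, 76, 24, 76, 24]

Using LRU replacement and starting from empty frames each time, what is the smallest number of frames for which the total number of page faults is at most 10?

f=1: 14 faults
f=2: 7 faults
f=3: 4 faults
f=4: 4 faults
Smallest f with faults ≤ 10 is 2.

2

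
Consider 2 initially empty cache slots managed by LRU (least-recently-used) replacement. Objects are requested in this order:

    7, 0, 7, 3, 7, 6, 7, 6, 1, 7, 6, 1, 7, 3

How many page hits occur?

7 -> miss, frames (7)
0 -> miss, frames (7 0)
7 -> hit
3 -> miss, evict 0, frames (7 3)
7 -> hit
6 -> miss, evict 3, frames (7 6)
7 -> hit
6 -> hit
1 -> miss, evict 7, frames (6 1)
7 -> miss, evict 6, frames (1 7)
6 -> miss, evict 1, frames (7 6)
1 -> miss, evict 7, frames (6 1)
7 -> miss, evict 6, frames (1 7)
3 -> miss, evict 1, frames (7 3)
Hits: 4.

4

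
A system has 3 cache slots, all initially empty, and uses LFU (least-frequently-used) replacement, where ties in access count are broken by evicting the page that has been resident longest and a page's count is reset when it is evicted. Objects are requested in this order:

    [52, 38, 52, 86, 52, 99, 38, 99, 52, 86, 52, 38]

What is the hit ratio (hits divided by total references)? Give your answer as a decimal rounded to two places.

0.42

52 → fault, frames {52}
38 → fault, frames {52,38}
52 → hit
86 → fault, frames {52,38,86}
52 → hit
99 → fault, evict 38, frames {52,86,99}
38 → fault, evict 86, frames {52,99,38}
99 → hit
52 → hit
86 → fault, evict 38, frames {52,99,86}
52 → hit
38 → fault, evict 86, frames {52,99,38}
Hits: 5 of 12 references → 5/12 = 0.4167.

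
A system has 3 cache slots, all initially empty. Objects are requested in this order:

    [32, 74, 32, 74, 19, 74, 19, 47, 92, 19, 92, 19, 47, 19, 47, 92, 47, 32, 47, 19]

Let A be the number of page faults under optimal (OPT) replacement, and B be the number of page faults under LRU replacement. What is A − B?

-1

Under OPT: F F . . F . . F F . . . . . . . . F . . → 6 faults.
Under LRU: F F . . F . . F F . . . . . . . . F . F → 7 faults.
A − B = 6 − 7 = -1.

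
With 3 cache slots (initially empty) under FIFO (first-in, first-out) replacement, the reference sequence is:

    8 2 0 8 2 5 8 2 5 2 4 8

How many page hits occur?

8 → miss, frames (8)
2 → miss, frames (8 2)
0 → miss, frames (8 2 0)
8 → hit
2 → hit
5 → miss, evict 8, frames (2 0 5)
8 → miss, evict 2, frames (0 5 8)
2 → miss, evict 0, frames (5 8 2)
5 → hit
2 → hit
4 → miss, evict 5, frames (8 2 4)
8 → hit
Hits: 5.

5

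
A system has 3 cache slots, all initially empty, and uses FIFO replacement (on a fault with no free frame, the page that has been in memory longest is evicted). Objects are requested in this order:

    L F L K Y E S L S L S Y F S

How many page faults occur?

10

L -> miss, frames (L)
F -> miss, frames (L F)
L -> hit
K -> miss, frames (L F K)
Y -> miss, evict L, frames (F K Y)
E -> miss, evict F, frames (K Y E)
S -> miss, evict K, frames (Y E S)
L -> miss, evict Y, frames (E S L)
S -> hit
L -> hit
S -> hit
Y -> miss, evict E, frames (S L Y)
F -> miss, evict S, frames (L Y F)
S -> miss, evict L, frames (Y F S)
Page faults: 10.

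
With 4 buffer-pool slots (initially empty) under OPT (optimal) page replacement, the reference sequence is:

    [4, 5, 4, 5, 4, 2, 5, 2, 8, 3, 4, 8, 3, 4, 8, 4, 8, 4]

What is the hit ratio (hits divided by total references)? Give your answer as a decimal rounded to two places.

0.72

4 → miss, frames {4}
5 → miss, frames {4,5}
4 → hit
5 → hit
4 → hit
2 → miss, frames {4,5,2}
5 → hit
2 → hit
8 → miss, frames {4,5,2,8}
3 → miss, evict 2, frames {4,5,8,3}
4 → hit
8 → hit
3 → hit
4 → hit
8 → hit
4 → hit
8 → hit
4 → hit
Hits: 13 of 18 references → 13/18 = 0.7222.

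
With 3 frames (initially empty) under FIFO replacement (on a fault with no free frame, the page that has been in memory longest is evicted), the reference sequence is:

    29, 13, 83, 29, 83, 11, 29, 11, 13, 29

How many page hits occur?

4

29: fault, frames {29}
13: fault, frames {29,13}
83: fault, frames {29,13,83}
29: hit
83: hit
11: fault, evict 29, frames {13,83,11}
29: fault, evict 13, frames {83,11,29}
11: hit
13: fault, evict 83, frames {11,29,13}
29: hit
Hits: 4.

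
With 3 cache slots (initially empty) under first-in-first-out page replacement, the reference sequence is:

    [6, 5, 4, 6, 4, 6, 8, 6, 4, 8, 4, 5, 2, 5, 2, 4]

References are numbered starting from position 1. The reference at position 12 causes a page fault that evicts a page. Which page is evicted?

4

pos 1: 6 -> miss, frames [6]
pos 2: 5 -> miss, frames [6, 5]
pos 3: 4 -> miss, frames [6, 5, 4]
pos 4: 6 -> hit
pos 5: 4 -> hit
pos 6: 6 -> hit
pos 7: 8 -> miss, evict 6, frames [5, 4, 8]
pos 8: 6 -> miss, evict 5, frames [4, 8, 6]
pos 9: 4 -> hit
pos 10: 8 -> hit
pos 11: 4 -> hit
pos 12: 5 -> miss, evict 4, frames [8, 6, 5]
At position 12, page 4 is evicted.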